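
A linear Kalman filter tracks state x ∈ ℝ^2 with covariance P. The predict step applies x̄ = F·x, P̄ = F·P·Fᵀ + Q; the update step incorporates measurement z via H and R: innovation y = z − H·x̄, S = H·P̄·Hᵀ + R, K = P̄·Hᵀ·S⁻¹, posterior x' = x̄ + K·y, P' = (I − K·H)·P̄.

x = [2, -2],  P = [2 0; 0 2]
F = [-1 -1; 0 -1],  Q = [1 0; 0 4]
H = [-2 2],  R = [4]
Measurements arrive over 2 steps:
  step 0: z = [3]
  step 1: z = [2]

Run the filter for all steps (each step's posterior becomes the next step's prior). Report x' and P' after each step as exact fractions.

step 0: x' = [3/16, 7/4], P' = [31/8 7/2; 7/2 4]
step 1: x' = [-415/158, -135/79], P' = [693/79 626/79; 626/79 630/79]

step 0: x̄ = F·x = [0, 2]
step 0: P̄ = F·P·Fᵀ + Q = [5 2; 2 6]
step 0: y = z − H·x̄ = [-1]
step 0: S = H·P̄·Hᵀ + R = [32]
step 0: K = P̄·Hᵀ·S⁻¹ = [-3/16; 1/4]
step 0: x' = x̄ + K·y = [3/16, 7/4]
step 0: P' = (I − K·H)·P̄ = [31/8 7/2; 7/2 4]
step 1: x̄ = F·x = [-31/16, -7/4]
step 1: P̄ = F·P·Fᵀ + Q = [127/8 15/2; 15/2 8]
step 1: y = z − H·x̄ = [13/8]
step 1: S = H·P̄·Hᵀ + R = [79/2]
step 1: K = P̄·Hᵀ·S⁻¹ = [-67/158; 2/79]
step 1: x' = x̄ + K·y = [-415/158, -135/79]
step 1: P' = (I − K·H)·P̄ = [693/79 626/79; 626/79 630/79]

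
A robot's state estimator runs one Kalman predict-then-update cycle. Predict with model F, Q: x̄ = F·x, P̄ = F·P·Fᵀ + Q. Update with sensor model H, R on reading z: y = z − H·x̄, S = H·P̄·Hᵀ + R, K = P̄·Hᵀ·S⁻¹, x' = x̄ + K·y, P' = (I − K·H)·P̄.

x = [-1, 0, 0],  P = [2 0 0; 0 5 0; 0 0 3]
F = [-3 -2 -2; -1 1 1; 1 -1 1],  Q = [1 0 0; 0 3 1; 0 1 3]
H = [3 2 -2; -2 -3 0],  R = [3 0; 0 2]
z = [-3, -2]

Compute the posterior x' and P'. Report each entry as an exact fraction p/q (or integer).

x̄ = F·x = [3, 1, -1]
P̄ = F·P·Fᵀ + Q = [51 -10 -2; -10 13 -3; -2 -3 13]
y = z − H·x̄ = [-16, 7]
S = H·P̄·Hᵀ + R = [494 -280; -280 203]
K = P̄·Hᵀ·S⁻¹ = [1093/3126 1396/10941; -117/521 -1471/3647; -97/521 -703/3647]
x' = x̄ + K·y = [-2659/1563, 922/521, 328/521]
P' = (I − K·H)·P̄ = [268819/21882 -30179/3647 35113/3647; -30179/3647 21100/3647 -22940/3647; 35113/3647 -22940/3647 30748/3647]

x' = [-2659/1563, 922/521, 328/521]
P' = [268819/21882 -30179/3647 35113/3647; -30179/3647 21100/3647 -22940/3647; 35113/3647 -22940/3647 30748/3647]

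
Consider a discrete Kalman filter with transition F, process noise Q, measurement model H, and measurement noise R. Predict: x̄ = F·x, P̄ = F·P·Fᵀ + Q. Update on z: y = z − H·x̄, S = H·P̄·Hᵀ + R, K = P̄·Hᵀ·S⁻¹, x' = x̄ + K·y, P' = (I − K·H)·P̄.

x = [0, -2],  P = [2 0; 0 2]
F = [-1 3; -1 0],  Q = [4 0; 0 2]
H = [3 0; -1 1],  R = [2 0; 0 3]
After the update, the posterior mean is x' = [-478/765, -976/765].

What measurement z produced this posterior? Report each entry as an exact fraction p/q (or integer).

x̄ = F·x = [-6, 0]
P̄ = F·P·Fᵀ + Q = [24 2; 2 4]
S = H·P̄·Hᵀ + R = [218 -66; -66 27]
K = P̄·Hᵀ·S⁻¹ = [82/255 -22/765; 49/255 416/765]
x' − x̄ = [4112/765, -976/765] = K·y
y = (KᵀK)⁻¹·Kᵀ·(x' − x̄) = [16, -8]
z = y + H·x̄ = [16, -8] + [-18, 6] = [-2, -2]

z = [-2, -2]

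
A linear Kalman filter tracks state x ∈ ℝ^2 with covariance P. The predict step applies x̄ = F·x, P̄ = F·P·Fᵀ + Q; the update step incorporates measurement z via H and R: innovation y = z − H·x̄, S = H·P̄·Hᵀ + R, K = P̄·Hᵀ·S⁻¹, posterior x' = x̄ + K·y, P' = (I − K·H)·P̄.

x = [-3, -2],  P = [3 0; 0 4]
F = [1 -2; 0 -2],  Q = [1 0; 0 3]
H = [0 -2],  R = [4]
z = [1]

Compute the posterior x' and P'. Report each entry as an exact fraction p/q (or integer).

x̄ = F·x = [1, 4]
P̄ = F·P·Fᵀ + Q = [20 16; 16 19]
y = z − H·x̄ = [9]
S = H·P̄·Hᵀ + R = [80]
K = P̄·Hᵀ·S⁻¹ = [-2/5; -19/40]
x' = x̄ + K·y = [-13/5, -11/40]
P' = (I − K·H)·P̄ = [36/5 4/5; 4/5 19/20]

x' = [-13/5, -11/40]
P' = [36/5 4/5; 4/5 19/20]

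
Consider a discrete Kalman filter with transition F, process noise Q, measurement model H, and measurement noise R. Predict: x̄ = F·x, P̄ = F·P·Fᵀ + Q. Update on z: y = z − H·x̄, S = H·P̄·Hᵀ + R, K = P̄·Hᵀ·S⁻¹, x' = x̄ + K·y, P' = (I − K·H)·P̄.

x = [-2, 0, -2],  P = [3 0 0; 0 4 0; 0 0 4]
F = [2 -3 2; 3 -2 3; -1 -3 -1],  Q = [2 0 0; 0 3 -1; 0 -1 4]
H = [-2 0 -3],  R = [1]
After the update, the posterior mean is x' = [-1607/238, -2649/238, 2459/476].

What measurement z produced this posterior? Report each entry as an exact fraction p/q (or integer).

x̄ = F·x = [-8, -12, 4]
P̄ = F·P·Fᵀ + Q = [66 66 22; 66 82 2; 22 2 47]
S = H·P̄·Hᵀ + R = [952]
K = P̄·Hᵀ·S⁻¹ = [-99/476; -69/476; -185/952]
x' − x̄ = [297/238, 207/238, 555/476] = K·y
y = (KᵀK)⁻¹·Kᵀ·(x' − x̄) = [-6]
z = y + H·x̄ = [-6] + [4] = [-2]

z = [-2]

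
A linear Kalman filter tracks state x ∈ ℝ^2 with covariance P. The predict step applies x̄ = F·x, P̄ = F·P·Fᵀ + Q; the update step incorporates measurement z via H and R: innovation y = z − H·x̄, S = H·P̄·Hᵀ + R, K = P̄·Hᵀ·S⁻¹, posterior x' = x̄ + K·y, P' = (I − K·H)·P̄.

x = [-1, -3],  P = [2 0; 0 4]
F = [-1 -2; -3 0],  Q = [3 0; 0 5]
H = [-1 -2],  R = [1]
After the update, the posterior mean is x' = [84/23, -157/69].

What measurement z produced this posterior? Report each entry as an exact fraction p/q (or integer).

z = [1]

x̄ = F·x = [7, 3]
P̄ = F·P·Fᵀ + Q = [21 6; 6 23]
S = H·P̄·Hᵀ + R = [138]
K = P̄·Hᵀ·S⁻¹ = [-11/46; -26/69]
x' − x̄ = [-77/23, -364/69] = K·y
y = (KᵀK)⁻¹·Kᵀ·(x' − x̄) = [14]
z = y + H·x̄ = [14] + [-13] = [1]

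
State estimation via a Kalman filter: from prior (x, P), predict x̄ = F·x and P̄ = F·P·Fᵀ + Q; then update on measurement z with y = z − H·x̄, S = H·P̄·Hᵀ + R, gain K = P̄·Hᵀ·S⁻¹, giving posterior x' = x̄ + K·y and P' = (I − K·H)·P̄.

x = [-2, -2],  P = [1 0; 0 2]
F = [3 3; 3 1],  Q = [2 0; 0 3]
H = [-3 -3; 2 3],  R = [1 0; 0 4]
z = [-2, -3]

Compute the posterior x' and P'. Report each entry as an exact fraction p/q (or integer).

x' = [2956/1561, -2225/1561]
P' = [8261/4683 -2514/1561; -2514/1561 2432/1561]

x̄ = F·x = [-12, -8]
P̄ = F·P·Fᵀ + Q = [29 15; 15 14]
y = z − H·x̄ = [-62, 45]
S = H·P̄·Hᵀ + R = [658 -525; -525 426]
K = P̄·Hᵀ·S⁻¹ = [-719/1561 -218/669; 246/1561 81/223]
x' = x̄ + K·y = [2956/1561, -2225/1561]
P' = (I − K·H)·P̄ = [8261/4683 -2514/1561; -2514/1561 2432/1561]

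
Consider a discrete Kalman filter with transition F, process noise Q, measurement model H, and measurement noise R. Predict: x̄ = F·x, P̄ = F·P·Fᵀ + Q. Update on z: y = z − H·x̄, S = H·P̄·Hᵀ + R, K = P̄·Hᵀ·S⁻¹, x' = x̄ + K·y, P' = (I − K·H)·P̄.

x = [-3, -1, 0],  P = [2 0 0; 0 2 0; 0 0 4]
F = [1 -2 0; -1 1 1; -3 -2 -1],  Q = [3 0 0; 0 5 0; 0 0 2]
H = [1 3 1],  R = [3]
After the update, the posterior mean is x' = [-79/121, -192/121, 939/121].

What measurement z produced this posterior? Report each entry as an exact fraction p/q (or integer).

x̄ = F·x = [-1, 2, 11]
P̄ = F·P·Fᵀ + Q = [13 -6 2; -6 13 -2; 2 -2 32]
S = H·P̄·Hᵀ + R = [121]
K = P̄·Hᵀ·S⁻¹ = [-3/121; 31/121; 28/121]
x' − x̄ = [42/121, -434/121, -392/121] = K·y
y = (KᵀK)⁻¹·Kᵀ·(x' − x̄) = [-14]
z = y + H·x̄ = [-14] + [16] = [2]

z = [2]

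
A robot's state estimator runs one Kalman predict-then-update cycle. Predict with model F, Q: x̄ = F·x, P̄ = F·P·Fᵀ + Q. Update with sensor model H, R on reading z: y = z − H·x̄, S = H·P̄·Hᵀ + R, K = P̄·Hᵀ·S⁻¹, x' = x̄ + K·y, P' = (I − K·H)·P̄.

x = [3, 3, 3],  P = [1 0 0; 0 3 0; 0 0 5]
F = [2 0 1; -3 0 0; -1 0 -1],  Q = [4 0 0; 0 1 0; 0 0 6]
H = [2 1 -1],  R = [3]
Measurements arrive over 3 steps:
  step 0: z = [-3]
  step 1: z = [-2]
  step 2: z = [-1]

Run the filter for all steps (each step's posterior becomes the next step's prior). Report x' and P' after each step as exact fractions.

step 0: x' = [63/25, -39/5, -12/25], P' = [82/25 -21/5 32/25; -21/5 29/3 22/15; 32/25 22/15 371/75]
step 1: x' = [146/75, -14483/2475, -317/2475], P' = [422/75 -707/75 32/75; -707/75 52736/2475 8339/2475; 32/75 8339/2475 12986/2475]
step 2: x' = [72299/46800, -43717/10400, -5803/23400], P' = [1685911/187200 -707913/41600 -45167/93600; -707913/41600 3191311/83200 112561/20800; -45167/93600 112561/20800 256999/46800]

step 0: x̄ = F·x = [9, -9, -6]
step 0: P̄ = F·P·Fᵀ + Q = [13 -6 -7; -6 10 3; -7 3 12]
step 0: y = z − H·x̄ = [-18]
step 0: S = H·P̄·Hᵀ + R = [75]
step 0: K = P̄·Hᵀ·S⁻¹ = [9/25; -1/15; -23/75]
step 0: x' = x̄ + K·y = [63/25, -39/5, -12/25]
step 0: P' = (I − K·H)·P̄ = [82/25 -21/5 32/25; -21/5 29/3 22/15; 32/25 22/15 371/75]
step 1: x̄ = F·x = [114/25, -189/25, -51/25]
step 1: P̄ = F·P·Fᵀ + Q = [2039/75 -588/25 -1151/75; -588/25 763/25 342/25; -1151/75 342/25 1259/75]
step 1: y = z − H·x̄ = [-28/5]
step 1: S = H·P̄·Hᵀ + R = [99]
step 1: K = P̄·Hᵀ·S⁻¹ = [7/15; -151/495; -169/495]
step 1: x' = x̄ + K·y = [146/75, -14483/2475, -317/2475]
step 1: P' = (I − K·H)·P̄ = [422/75 -707/75 32/75; -707/75 52736/2475 8339/2475; 32/75 8339/2475 12986/2475]
step 2: x̄ = F·x = [9319/2475, -146/25, -4501/2475]
step 2: P̄ = F·P·Fᵀ + Q = [82814/2475 -876/25 -44006/2475; -876/25 1291/25 454/25; -44006/2475 454/25 43874/2475]
step 2: y = z − H·x̄ = [-248/55]
step 2: S = H·P̄·Hᵀ + R = [3328/33]
step 2: K = P̄·Hᵀ·S⁻¹ = [4097/8320; -6039/16640; -1449/4160]
step 2: x' = x̄ + K·y = [72299/46800, -43717/10400, -5803/23400]
step 2: P' = (I − K·H)·P̄ = [1685911/187200 -707913/41600 -45167/93600; -707913/41600 3191311/83200 112561/20800; -45167/93600 112561/20800 256999/46800]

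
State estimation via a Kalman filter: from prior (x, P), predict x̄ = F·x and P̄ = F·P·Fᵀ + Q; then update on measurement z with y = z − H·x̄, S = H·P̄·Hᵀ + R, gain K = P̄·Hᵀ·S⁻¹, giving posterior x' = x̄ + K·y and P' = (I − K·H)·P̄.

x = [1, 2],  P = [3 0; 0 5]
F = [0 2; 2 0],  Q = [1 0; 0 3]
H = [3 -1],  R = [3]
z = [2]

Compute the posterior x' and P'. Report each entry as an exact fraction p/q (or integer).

x̄ = F·x = [4, 2]
P̄ = F·P·Fᵀ + Q = [21 0; 0 15]
y = z − H·x̄ = [-8]
S = H·P̄·Hᵀ + R = [207]
K = P̄·Hᵀ·S⁻¹ = [7/23; -5/69]
x' = x̄ + K·y = [36/23, 178/69]
P' = (I − K·H)·P̄ = [42/23 105/23; 105/23 320/23]

x' = [36/23, 178/69]
P' = [42/23 105/23; 105/23 320/23]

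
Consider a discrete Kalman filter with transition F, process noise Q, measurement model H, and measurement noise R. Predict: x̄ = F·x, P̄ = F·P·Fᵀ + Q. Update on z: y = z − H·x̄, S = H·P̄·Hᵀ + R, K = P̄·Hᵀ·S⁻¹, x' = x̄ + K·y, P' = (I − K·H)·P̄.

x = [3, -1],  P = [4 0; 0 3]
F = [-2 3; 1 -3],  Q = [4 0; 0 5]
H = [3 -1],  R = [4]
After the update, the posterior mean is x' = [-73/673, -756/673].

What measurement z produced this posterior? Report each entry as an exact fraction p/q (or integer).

z = [1]

x̄ = F·x = [-9, 6]
P̄ = F·P·Fᵀ + Q = [47 -35; -35 36]
S = H·P̄·Hᵀ + R = [673]
K = P̄·Hᵀ·S⁻¹ = [176/673; -141/673]
x' − x̄ = [5984/673, -4794/673] = K·y
y = (KᵀK)⁻¹·Kᵀ·(x' − x̄) = [34]
z = y + H·x̄ = [34] + [-33] = [1]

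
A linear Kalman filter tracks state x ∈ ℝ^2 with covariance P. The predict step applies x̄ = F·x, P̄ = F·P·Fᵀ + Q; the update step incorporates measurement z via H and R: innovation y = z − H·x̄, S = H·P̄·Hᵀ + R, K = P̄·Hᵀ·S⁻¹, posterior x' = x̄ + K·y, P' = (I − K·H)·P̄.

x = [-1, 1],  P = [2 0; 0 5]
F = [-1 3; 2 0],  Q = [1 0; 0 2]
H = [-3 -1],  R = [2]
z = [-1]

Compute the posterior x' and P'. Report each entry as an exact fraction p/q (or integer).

x' = [1, -137/70]
P' = [4/3 -10/3; -10/3 1049/105]

x̄ = F·x = [4, -2]
P̄ = F·P·Fᵀ + Q = [48 -4; -4 10]
y = z − H·x̄ = [9]
S = H·P̄·Hᵀ + R = [420]
K = P̄·Hᵀ·S⁻¹ = [-1/3; 1/210]
x' = x̄ + K·y = [1, -137/70]
P' = (I − K·H)·P̄ = [4/3 -10/3; -10/3 1049/105]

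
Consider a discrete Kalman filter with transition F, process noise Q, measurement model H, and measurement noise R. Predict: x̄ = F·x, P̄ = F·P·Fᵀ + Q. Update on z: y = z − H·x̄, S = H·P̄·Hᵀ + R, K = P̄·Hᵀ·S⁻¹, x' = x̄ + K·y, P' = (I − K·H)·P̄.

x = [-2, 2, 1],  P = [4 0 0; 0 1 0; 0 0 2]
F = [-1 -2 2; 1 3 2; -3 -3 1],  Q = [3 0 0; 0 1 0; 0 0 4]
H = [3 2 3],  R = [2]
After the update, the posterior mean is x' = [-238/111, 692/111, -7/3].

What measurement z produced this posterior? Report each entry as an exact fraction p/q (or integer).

x̄ = F·x = [0, 6, 1]
P̄ = F·P·Fᵀ + Q = [19 -2 22; -2 22 -17; 22 -17 51]
S = H·P̄·Hᵀ + R = [888]
K = P̄·Hᵀ·S⁻¹ = [119/888; -13/888; 5/24]
x' − x̄ = [-238/111, 26/111, -10/3] = K·y
y = (KᵀK)⁻¹·Kᵀ·(x' − x̄) = [-16]
z = y + H·x̄ = [-16] + [15] = [-1]

z = [-1]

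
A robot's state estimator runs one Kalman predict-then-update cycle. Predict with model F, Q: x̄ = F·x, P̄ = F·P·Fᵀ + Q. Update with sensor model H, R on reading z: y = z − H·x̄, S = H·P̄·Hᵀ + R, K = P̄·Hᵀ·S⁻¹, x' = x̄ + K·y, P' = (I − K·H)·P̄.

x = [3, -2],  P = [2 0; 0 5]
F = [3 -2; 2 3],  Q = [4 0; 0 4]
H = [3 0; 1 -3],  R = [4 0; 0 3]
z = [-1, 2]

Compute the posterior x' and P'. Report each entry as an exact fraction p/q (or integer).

x' = [-2155/14289, -6423/9526]
P' = [2084/4763 684/4763; 684/4763 3603/9526]

x̄ = F·x = [13, 0]
P̄ = F·P·Fᵀ + Q = [42 -18; -18 57]
y = z − H·x̄ = [-40, -11]
S = H·P̄·Hᵀ + R = [382 288; 288 666]
K = P̄·Hᵀ·S⁻¹ = [1563/4763 32/14289; 513/4763 -3147/9526]
x' = x̄ + K·y = [-2155/14289, -6423/9526]
P' = (I − K·H)·P̄ = [2084/4763 684/4763; 684/4763 3603/9526]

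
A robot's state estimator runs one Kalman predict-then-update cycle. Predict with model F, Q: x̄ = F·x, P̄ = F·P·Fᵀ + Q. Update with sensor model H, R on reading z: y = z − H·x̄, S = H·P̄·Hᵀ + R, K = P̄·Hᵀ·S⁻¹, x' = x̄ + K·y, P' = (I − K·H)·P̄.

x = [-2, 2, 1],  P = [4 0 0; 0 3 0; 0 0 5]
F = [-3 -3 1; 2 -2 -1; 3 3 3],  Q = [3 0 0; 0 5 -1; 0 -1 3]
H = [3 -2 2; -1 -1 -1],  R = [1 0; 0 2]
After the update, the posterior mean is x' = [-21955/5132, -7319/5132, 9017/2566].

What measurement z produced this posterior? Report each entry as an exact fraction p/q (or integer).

x̄ = F·x = [1, -9, 3]
P̄ = F·P·Fᵀ + Q = [71 -11 -48; -11 38 -10; -48 -10 111]
S = H·P̄·Hᵀ + R = [872 -108; -108 84]
K = P̄·Hᵀ·S⁻¹ = [865/5132 379/5132; -264/1283 -7189/15396; 209/5132 -2227/3849]
x' − x̄ = [-27087/5132, 38869/5132, 1319/2566] = K·y
y = (KᵀK)⁻¹·Kᵀ·(x' − x̄) = [-30, -3]
z = y + H·x̄ = [-30, -3] + [27, 5] = [-3, 2]

z = [-3, 2]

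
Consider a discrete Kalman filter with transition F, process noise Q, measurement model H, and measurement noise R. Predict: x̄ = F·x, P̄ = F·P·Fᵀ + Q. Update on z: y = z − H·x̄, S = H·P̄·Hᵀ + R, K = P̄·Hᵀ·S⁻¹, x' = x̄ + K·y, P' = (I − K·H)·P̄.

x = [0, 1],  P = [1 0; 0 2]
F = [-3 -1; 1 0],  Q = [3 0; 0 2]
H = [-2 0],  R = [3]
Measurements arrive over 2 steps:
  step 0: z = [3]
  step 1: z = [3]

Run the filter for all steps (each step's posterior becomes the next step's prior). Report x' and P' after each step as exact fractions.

step 0: x' = [-87/59, 6/59], P' = [42/59 -9/59; -9/59 141/59]
step 1: x' = [-343/305, -147/305], P' = [214/305 -39/305; -39/305 724/305]

step 0: x̄ = F·x = [-1, 0]
step 0: P̄ = F·P·Fᵀ + Q = [14 -3; -3 3]
step 0: y = z − H·x̄ = [1]
step 0: S = H·P̄·Hᵀ + R = [59]
step 0: K = P̄·Hᵀ·S⁻¹ = [-28/59; 6/59]
step 0: x' = x̄ + K·y = [-87/59, 6/59]
step 0: P' = (I − K·H)·P̄ = [42/59 -9/59; -9/59 141/59]
step 1: x̄ = F·x = [255/59, -87/59]
step 1: P̄ = F·P·Fᵀ + Q = [642/59 -117/59; -117/59 160/59]
step 1: y = z − H·x̄ = [687/59]
step 1: S = H·P̄·Hᵀ + R = [2745/59]
step 1: K = P̄·Hᵀ·S⁻¹ = [-428/915; 26/305]
step 1: x' = x̄ + K·y = [-343/305, -147/305]
step 1: P' = (I − K·H)·P̄ = [214/305 -39/305; -39/305 724/305]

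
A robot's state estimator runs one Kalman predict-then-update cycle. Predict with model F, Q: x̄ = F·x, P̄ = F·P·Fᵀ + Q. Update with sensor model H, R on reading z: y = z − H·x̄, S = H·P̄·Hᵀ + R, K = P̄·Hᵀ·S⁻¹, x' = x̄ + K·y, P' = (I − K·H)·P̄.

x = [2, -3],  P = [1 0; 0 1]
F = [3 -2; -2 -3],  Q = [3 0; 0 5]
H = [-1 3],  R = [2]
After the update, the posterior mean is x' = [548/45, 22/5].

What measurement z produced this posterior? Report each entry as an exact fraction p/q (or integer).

x̄ = F·x = [12, 5]
P̄ = F·P·Fᵀ + Q = [16 0; 0 18]
S = H·P̄·Hᵀ + R = [180]
K = P̄·Hᵀ·S⁻¹ = [-4/45; 3/10]
x' − x̄ = [8/45, -3/5] = K·y
y = (KᵀK)⁻¹·Kᵀ·(x' − x̄) = [-2]
z = y + H·x̄ = [-2] + [3] = [1]

z = [1]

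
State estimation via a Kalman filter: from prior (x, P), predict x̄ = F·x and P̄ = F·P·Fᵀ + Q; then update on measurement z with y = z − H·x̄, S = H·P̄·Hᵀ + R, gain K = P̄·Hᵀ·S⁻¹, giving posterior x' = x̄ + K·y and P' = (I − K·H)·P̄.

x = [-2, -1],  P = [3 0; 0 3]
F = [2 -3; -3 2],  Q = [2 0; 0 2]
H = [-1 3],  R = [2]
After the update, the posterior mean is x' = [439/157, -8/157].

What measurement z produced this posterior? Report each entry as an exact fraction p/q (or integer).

z = [-3]

x̄ = F·x = [-1, 4]
P̄ = F·P·Fᵀ + Q = [41 -36; -36 41]
S = H·P̄·Hᵀ + R = [628]
K = P̄·Hᵀ·S⁻¹ = [-149/628; 159/628]
x' − x̄ = [596/157, -636/157] = K·y
y = (KᵀK)⁻¹·Kᵀ·(x' − x̄) = [-16]
z = y + H·x̄ = [-16] + [13] = [-3]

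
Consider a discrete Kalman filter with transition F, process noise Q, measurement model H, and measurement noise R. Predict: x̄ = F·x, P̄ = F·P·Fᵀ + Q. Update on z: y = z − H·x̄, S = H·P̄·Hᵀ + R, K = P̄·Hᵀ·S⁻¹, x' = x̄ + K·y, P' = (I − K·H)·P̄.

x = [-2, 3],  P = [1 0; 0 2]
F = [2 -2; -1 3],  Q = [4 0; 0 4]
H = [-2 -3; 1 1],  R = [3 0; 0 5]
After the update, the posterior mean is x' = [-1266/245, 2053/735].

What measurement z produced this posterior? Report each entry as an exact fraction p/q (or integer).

z = [3, 1]

x̄ = F·x = [-10, 11]
P̄ = F·P·Fᵀ + Q = [16 -14; -14 23]
S = H·P̄·Hᵀ + R = [106 -31; -31 16]
K = P̄·Hᵀ·S⁻¹ = [74/245 174/245; -377/735 -317/735]
x' − x̄ = [1184/245, -6032/735] = K·y
y = (KᵀK)⁻¹·Kᵀ·(x' − x̄) = [16, 0]
z = y + H·x̄ = [16, 0] + [-13, 1] = [3, 1]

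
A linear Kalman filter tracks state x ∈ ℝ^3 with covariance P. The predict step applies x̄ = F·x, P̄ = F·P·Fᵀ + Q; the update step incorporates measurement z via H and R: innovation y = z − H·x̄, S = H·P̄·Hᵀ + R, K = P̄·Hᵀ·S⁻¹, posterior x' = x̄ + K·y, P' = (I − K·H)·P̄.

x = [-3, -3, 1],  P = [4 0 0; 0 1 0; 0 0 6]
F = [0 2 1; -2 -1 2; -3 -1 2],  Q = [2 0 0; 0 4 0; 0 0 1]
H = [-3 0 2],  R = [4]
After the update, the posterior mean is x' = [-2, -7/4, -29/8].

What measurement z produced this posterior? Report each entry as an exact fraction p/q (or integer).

x̄ = F·x = [-5, 11, 14]
P̄ = F·P·Fᵀ + Q = [12 10 10; 10 45 49; 10 49 62]
S = H·P̄·Hᵀ + R = [240]
K = P̄·Hᵀ·S⁻¹ = [-1/15; 17/60; 47/120]
x' − x̄ = [3, -51/4, -141/8] = K·y
y = (KᵀK)⁻¹·Kᵀ·(x' − x̄) = [-45]
z = y + H·x̄ = [-45] + [43] = [-2]

z = [-2]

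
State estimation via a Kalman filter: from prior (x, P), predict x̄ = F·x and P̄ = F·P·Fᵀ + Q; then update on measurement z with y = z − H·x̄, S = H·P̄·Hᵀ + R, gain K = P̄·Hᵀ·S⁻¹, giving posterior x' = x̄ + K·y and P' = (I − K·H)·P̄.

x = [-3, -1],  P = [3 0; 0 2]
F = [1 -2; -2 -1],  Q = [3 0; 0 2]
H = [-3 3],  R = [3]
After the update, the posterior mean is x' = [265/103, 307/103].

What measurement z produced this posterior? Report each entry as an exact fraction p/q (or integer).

z = [1]

x̄ = F·x = [-1, 7]
P̄ = F·P·Fᵀ + Q = [14 -2; -2 16]
S = H·P̄·Hᵀ + R = [309]
K = P̄·Hᵀ·S⁻¹ = [-16/103; 18/103]
x' − x̄ = [368/103, -414/103] = K·y
y = (KᵀK)⁻¹·Kᵀ·(x' − x̄) = [-23]
z = y + H·x̄ = [-23] + [24] = [1]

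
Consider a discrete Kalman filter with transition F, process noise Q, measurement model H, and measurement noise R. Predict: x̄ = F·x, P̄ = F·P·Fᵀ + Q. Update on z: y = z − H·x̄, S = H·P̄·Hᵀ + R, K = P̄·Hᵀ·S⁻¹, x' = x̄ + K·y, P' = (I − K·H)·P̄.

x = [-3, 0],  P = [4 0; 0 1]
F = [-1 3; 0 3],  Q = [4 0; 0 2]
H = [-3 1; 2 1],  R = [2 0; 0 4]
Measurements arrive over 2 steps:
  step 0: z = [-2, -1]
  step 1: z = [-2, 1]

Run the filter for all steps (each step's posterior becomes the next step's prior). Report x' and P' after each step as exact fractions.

step 0: x̄ = F·x = [3, 0]
step 0: P̄ = F·P·Fᵀ + Q = [17 9; 9 11]
step 0: y = z − H·x̄ = [7, -7]
step 0: S = H·P̄·Hᵀ + R = [112 -100; -100 119]
step 0: K = P̄·Hᵀ·S⁻¹ = [-349/1664 77/416; 249/832 103/208]
step 0: x' = x̄ + K·y = [393/1664, -1141/832]
step 0: P' = (I − K·H)·P̄ = [193/832 115/416; 115/416 297/208]
step 1: x̄ = F·x = [-7239/1664, -3423/832]
step 1: P̄ = F·P·Fᵀ + Q = [12833/832 5001/416; 5001/416 3089/208]
step 1: y = z − H·x̄ = [-18199/1664, 5747/416]
step 1: S = H·P̄·Hᵀ + R = [69505/832 -18661/208; -18661/208 6689/52]
step 1: K = P̄·Hᵀ·S⁻¹ = [-232849/1121981 211523/1121981; 316410/1121981 559925/1121981]
step 1: x' = x̄ + K·y = [587794/1121981, -341269/1121981]
step 1: P' = (I − K·H)·P̄ = [262358/1121981 321376/1121981; 321376/1121981 1596948/1121981]

step 0: x' = [393/1664, -1141/832], P' = [193/832 115/416; 115/416 297/208]
step 1: x' = [587794/1121981, -341269/1121981], P' = [262358/1121981 321376/1121981; 321376/1121981 1596948/1121981]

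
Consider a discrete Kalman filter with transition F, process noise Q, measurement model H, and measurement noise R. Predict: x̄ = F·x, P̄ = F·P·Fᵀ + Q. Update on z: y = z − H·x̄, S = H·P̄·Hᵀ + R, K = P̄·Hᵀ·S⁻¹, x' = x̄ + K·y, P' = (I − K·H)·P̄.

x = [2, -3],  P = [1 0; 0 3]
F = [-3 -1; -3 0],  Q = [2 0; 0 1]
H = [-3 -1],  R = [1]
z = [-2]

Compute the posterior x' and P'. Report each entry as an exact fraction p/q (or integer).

x̄ = F·x = [-3, -6]
P̄ = F·P·Fᵀ + Q = [14 9; 9 10]
y = z − H·x̄ = [-17]
S = H·P̄·Hᵀ + R = [191]
K = P̄·Hᵀ·S⁻¹ = [-51/191; -37/191]
x' = x̄ + K·y = [294/191, -517/191]
P' = (I − K·H)·P̄ = [73/191 -168/191; -168/191 541/191]

x' = [294/191, -517/191]
P' = [73/191 -168/191; -168/191 541/191]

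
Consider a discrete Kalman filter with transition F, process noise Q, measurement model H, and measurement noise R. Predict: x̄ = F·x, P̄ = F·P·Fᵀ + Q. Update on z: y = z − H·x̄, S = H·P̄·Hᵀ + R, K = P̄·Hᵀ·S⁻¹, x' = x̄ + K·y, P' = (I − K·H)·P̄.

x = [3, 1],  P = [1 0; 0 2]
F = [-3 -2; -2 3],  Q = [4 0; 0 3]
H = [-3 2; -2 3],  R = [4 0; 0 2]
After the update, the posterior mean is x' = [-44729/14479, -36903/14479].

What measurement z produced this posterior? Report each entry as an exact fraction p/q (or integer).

z = [3, -1]

x̄ = F·x = [-11, -3]
P̄ = F·P·Fᵀ + Q = [21 -6; -6 25]
S = H·P̄·Hᵀ + R = [365 354; 354 383]
K = P̄·Hᵀ·S⁻¹ = [-7485/14479 4650/14479; -4754/14479 7683/14479]
x' − x̄ = [114540/14479, 6534/14479] = K·y
y = (KᵀK)⁻¹·Kᵀ·(x' − x̄) = [-24, -14]
z = y + H·x̄ = [-24, -14] + [27, 13] = [3, -1]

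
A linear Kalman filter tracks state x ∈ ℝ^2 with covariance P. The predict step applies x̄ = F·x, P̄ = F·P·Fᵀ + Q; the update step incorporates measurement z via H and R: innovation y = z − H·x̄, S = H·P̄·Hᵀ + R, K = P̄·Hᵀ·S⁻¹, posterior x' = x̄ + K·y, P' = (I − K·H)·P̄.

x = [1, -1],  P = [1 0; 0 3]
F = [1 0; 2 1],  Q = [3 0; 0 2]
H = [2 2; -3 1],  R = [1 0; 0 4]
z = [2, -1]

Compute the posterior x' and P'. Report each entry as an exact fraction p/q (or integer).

x' = [1227/2357, 1160/2357]
P' = [560/2357 -408/2357; -408/2357 836/2357]

x̄ = F·x = [1, 1]
P̄ = F·P·Fᵀ + Q = [4 2; 2 9]
y = z − H·x̄ = [-2, 1]
S = H·P̄·Hᵀ + R = [69 -14; -14 37]
K = P̄·Hᵀ·S⁻¹ = [304/2357 -522/2357; 856/2357 515/2357]
x' = x̄ + K·y = [1227/2357, 1160/2357]
P' = (I − K·H)·P̄ = [560/2357 -408/2357; -408/2357 836/2357]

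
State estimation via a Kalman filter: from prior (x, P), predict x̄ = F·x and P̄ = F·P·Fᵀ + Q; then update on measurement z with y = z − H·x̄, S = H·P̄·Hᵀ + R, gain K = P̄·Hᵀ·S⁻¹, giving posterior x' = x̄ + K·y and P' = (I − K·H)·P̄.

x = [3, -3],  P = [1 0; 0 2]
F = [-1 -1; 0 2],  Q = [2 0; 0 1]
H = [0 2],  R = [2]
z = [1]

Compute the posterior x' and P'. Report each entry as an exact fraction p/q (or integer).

x' = [-52/19, 3/19]
P' = [63/19 -4/19; -4/19 9/19]

x̄ = F·x = [0, -6]
P̄ = F·P·Fᵀ + Q = [5 -4; -4 9]
y = z − H·x̄ = [13]
S = H·P̄·Hᵀ + R = [38]
K = P̄·Hᵀ·S⁻¹ = [-4/19; 9/19]
x' = x̄ + K·y = [-52/19, 3/19]
P' = (I − K·H)·P̄ = [63/19 -4/19; -4/19 9/19]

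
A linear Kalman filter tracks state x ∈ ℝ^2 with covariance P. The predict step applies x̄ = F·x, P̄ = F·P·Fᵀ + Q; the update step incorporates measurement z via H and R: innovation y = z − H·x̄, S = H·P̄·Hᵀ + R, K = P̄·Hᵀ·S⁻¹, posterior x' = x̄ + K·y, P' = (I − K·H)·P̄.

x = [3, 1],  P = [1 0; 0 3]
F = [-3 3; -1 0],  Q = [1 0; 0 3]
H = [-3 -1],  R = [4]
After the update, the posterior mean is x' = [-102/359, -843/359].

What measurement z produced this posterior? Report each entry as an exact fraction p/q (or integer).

z = [3]

x̄ = F·x = [-6, -3]
P̄ = F·P·Fᵀ + Q = [37 3; 3 4]
S = H·P̄·Hᵀ + R = [359]
K = P̄·Hᵀ·S⁻¹ = [-114/359; -13/359]
x' − x̄ = [2052/359, 234/359] = K·y
y = (KᵀK)⁻¹·Kᵀ·(x' − x̄) = [-18]
z = y + H·x̄ = [-18] + [21] = [3]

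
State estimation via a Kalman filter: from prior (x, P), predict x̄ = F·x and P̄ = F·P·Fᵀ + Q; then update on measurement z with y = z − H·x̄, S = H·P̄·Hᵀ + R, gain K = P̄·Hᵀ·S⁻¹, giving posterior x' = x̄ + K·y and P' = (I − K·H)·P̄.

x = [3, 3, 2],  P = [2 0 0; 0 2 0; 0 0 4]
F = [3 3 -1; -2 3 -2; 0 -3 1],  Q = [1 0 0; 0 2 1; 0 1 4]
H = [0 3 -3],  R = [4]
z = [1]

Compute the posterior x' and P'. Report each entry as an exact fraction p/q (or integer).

x' = [3877/271, -4603/1084, -4987/1084]
P' = [8195/271 -1795/271 -1831/271; -1795/271 4847/1084 4571/1084; -1831/271 4571/1084 4775/1084]

x̄ = F·x = [16, -1, -7]
P̄ = F·P·Fᵀ + Q = [41 14 -22; 14 44 -25; -22 -25 26]
y = z − H·x̄ = [-17]
S = H·P̄·Hᵀ + R = [1084]
K = P̄·Hᵀ·S⁻¹ = [27/271; 207/1084; -153/1084]
x' = x̄ + K·y = [3877/271, -4603/1084, -4987/1084]
P' = (I − K·H)·P̄ = [8195/271 -1795/271 -1831/271; -1795/271 4847/1084 4571/1084; -1831/271 4571/1084 4775/1084]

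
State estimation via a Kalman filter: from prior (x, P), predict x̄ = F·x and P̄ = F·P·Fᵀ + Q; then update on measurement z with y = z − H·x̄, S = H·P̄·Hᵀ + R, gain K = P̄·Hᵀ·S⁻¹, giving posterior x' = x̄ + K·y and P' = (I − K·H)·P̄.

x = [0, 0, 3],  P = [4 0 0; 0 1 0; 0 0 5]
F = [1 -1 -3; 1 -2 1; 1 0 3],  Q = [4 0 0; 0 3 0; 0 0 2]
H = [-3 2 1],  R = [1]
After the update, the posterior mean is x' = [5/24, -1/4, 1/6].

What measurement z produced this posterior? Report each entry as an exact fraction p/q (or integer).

z = [-1]

x̄ = F·x = [-9, 3, 9]
P̄ = F·P·Fᵀ + Q = [54 -9 -41; -9 16 19; -41 19 51]
S = H·P̄·Hᵀ + R = [1032]
K = P̄·Hᵀ·S⁻¹ = [-221/1032; 13/172; 53/258]
x' − x̄ = [221/24, -13/4, -53/6] = K·y
y = (KᵀK)⁻¹·Kᵀ·(x' − x̄) = [-43]
z = y + H·x̄ = [-43] + [42] = [-1]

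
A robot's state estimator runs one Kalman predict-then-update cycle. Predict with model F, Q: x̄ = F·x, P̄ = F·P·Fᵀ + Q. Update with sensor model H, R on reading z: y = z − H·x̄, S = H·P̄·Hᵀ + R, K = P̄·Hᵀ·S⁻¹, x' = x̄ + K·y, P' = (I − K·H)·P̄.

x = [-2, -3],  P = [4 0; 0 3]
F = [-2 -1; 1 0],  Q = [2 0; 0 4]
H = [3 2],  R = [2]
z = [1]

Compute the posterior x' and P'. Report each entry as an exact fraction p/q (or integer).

x̄ = F·x = [7, -2]
P̄ = F·P·Fᵀ + Q = [21 -8; -8 8]
y = z − H·x̄ = [-16]
S = H·P̄·Hᵀ + R = [127]
K = P̄·Hᵀ·S⁻¹ = [47/127; -8/127]
x' = x̄ + K·y = [137/127, -126/127]
P' = (I − K·H)·P̄ = [458/127 -640/127; -640/127 952/127]

x' = [137/127, -126/127]
P' = [458/127 -640/127; -640/127 952/127]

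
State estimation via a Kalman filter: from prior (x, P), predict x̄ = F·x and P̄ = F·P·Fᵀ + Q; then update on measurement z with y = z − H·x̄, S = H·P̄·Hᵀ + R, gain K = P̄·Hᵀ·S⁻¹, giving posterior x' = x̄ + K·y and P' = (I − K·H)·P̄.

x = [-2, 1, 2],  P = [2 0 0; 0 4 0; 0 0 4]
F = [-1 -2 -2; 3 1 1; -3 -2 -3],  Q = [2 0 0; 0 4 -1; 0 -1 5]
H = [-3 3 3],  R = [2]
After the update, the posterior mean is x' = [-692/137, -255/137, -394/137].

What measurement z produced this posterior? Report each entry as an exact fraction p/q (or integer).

z = [1]

x̄ = F·x = [-4, -3, -2]
P̄ = F·P·Fᵀ + Q = [36 -22 46; -22 30 -39; 46 -39 75]
S = H·P̄·Hᵀ + R = [137]
K = P̄·Hᵀ·S⁻¹ = [-36/137; 39/137; -30/137]
x' − x̄ = [-144/137, 156/137, -120/137] = K·y
y = (KᵀK)⁻¹·Kᵀ·(x' − x̄) = [4]
z = y + H·x̄ = [4] + [-3] = [1]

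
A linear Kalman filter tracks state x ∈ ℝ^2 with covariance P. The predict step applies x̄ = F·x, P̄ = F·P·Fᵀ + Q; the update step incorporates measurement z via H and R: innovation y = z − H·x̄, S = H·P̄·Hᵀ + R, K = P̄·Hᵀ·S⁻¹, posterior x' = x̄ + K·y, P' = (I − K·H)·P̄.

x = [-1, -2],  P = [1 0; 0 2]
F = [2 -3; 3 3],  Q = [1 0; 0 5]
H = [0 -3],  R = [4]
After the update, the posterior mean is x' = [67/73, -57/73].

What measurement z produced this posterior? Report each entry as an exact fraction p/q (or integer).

x̄ = F·x = [4, -9]
P̄ = F·P·Fᵀ + Q = [23 -12; -12 32]
S = H·P̄·Hᵀ + R = [292]
K = P̄·Hᵀ·S⁻¹ = [9/73; -24/73]
x' − x̄ = [-225/73, 600/73] = K·y
y = (KᵀK)⁻¹·Kᵀ·(x' − x̄) = [-25]
z = y + H·x̄ = [-25] + [27] = [2]

z = [2]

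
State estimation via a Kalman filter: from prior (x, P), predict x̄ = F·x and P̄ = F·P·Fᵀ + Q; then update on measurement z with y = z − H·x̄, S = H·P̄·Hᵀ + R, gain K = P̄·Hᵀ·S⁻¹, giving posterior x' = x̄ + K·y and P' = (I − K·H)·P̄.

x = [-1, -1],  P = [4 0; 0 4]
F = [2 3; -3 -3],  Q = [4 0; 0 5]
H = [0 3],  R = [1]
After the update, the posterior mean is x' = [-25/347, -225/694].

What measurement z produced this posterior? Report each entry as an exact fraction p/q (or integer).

z = [-1]

x̄ = F·x = [-5, 6]
P̄ = F·P·Fᵀ + Q = [56 -60; -60 77]
S = H·P̄·Hᵀ + R = [694]
K = P̄·Hᵀ·S⁻¹ = [-90/347; 231/694]
x' − x̄ = [1710/347, -4389/694] = K·y
y = (KᵀK)⁻¹·Kᵀ·(x' − x̄) = [-19]
z = y + H·x̄ = [-19] + [18] = [-1]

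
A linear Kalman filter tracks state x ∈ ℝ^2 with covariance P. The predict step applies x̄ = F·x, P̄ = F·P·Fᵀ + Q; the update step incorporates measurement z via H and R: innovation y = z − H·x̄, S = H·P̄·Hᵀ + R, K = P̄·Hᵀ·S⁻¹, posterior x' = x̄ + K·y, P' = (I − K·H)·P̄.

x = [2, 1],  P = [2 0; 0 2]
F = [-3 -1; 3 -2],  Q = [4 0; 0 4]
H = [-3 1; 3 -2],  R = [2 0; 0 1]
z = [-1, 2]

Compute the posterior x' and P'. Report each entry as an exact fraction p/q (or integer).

x' = [-118/757, -944/757]
P' = [1191/1514 979/757; 979/757 1776/757]

x̄ = F·x = [-7, 4]
P̄ = F·P·Fᵀ + Q = [24 -14; -14 30]
y = z − H·x̄ = [-26, 31]
S = H·P̄·Hᵀ + R = [332 -402; -402 505]
K = P̄·Hᵀ·S⁻¹ = [-1615/3028 -343/1514; -1161/1514 -615/757]
x' = x̄ + K·y = [-118/757, -944/757]
P' = (I − K·H)·P̄ = [1191/1514 979/757; 979/757 1776/757]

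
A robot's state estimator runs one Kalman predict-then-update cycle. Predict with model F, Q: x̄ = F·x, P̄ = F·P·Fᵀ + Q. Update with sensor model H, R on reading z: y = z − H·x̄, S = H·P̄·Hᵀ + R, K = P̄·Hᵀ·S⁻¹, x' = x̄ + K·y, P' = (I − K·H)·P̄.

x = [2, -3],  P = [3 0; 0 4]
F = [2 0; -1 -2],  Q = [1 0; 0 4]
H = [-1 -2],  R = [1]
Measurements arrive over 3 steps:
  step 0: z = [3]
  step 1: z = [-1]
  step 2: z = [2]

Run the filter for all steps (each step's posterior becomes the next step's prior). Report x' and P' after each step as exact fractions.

step 0: x' = [313/82, -136/41], P' = [1065/82 -266/41; -266/41 143/41]
step 1: x' = [-3509/3026, 207/178], P' = [45485/3026 -637/89; -637/89 649/178]
step 2: x' = [-17067/57749, -100437/115498], P' = [1924693/115498 -459137/57749; -459137/57749 465597/115498]

step 0: x̄ = F·x = [4, 4]
step 0: P̄ = F·P·Fᵀ + Q = [13 -6; -6 23]
step 0: y = z − H·x̄ = [15]
step 0: S = H·P̄·Hᵀ + R = [82]
step 0: K = P̄·Hᵀ·S⁻¹ = [-1/82; -20/41]
step 0: x' = x̄ + K·y = [313/82, -136/41]
step 0: P' = (I − K·H)·P̄ = [1065/82 -266/41; -266/41 143/41]
step 1: x̄ = F·x = [313/41, 231/82]
step 1: P̄ = F·P·Fᵀ + Q = [2171/41 -1/41; -1/41 409/82]
step 1: y = z − H·x̄ = [503/41]
step 1: S = H·P̄·Hᵀ + R = [3026/41]
step 1: K = P̄·Hᵀ·S⁻¹ = [-2169/3026; -12/89]
step 1: x' = x̄ + K·y = [-3509/3026, 207/178]
step 1: P' = (I − K·H)·P̄ = [45485/3026 -637/89; -637/89 649/178]
step 2: x̄ = F·x = [-3509/1513, -3529/3026]
step 2: P̄ = F·P·Fᵀ + Q = [92483/1513 -2169/1513; -2169/1513 15089/3026]
step 2: y = z − H·x̄ = [-236/89]
step 2: S = H·P̄·Hᵀ + R = [6794/89]
step 2: K = P̄·Hᵀ·S⁻¹ = [-5185/6794; -380/3397]
step 2: x' = x̄ + K·y = [-17067/57749, -100437/115498]
step 2: P' = (I − K·H)·P̄ = [1924693/115498 -459137/57749; -459137/57749 465597/115498]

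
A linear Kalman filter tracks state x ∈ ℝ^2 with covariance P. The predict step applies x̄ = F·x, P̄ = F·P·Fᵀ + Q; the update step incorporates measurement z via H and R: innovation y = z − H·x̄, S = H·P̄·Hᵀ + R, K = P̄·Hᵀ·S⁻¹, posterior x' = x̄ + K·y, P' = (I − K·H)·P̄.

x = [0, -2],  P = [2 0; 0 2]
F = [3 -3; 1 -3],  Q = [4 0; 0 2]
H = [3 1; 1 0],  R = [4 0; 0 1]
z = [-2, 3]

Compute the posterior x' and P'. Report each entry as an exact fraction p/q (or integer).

x̄ = F·x = [6, 6]
P̄ = F·P·Fᵀ + Q = [40 24; 24 22]
y = z − H·x̄ = [-26, -3]
S = H·P̄·Hᵀ + R = [530 144; 144 41]
K = P̄·Hᵀ·S⁻¹ = [72/497 232/497; 199/497 -408/497]
x' = x̄ + K·y = [414/497, -968/497]
P' = (I − K·H)·P̄ = [232/497 -408/497; -408/497 2020/497]

x' = [414/497, -968/497]
P' = [232/497 -408/497; -408/497 2020/497]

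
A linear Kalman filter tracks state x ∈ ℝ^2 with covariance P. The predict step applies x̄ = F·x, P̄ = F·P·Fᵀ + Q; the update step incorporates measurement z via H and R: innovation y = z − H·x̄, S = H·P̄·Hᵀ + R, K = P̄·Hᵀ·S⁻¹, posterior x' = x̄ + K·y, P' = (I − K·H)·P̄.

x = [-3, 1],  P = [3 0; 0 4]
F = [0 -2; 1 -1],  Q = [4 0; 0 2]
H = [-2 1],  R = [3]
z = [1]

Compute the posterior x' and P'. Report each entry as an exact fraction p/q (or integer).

x̄ = F·x = [-2, -4]
P̄ = F·P·Fᵀ + Q = [20 8; 8 9]
y = z − H·x̄ = [1]
S = H·P̄·Hᵀ + R = [60]
K = P̄·Hᵀ·S⁻¹ = [-8/15; -7/60]
x' = x̄ + K·y = [-38/15, -247/60]
P' = (I − K·H)·P̄ = [44/15 64/15; 64/15 491/60]

x' = [-38/15, -247/60]
P' = [44/15 64/15; 64/15 491/60]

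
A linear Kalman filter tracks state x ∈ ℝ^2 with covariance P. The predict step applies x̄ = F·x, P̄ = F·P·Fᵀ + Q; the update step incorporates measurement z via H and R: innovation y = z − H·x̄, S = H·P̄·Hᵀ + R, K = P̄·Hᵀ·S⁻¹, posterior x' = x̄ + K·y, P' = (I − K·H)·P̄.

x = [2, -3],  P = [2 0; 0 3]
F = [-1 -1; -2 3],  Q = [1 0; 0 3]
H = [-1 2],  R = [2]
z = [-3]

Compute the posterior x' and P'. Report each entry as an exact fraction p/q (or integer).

x̄ = F·x = [1, -13]
P̄ = F·P·Fᵀ + Q = [6 -5; -5 38]
y = z − H·x̄ = [24]
S = H·P̄·Hᵀ + R = [180]
K = P̄·Hᵀ·S⁻¹ = [-4/45; 9/20]
x' = x̄ + K·y = [-17/15, -11/5]
P' = (I − K·H)·P̄ = [206/45 11/5; 11/5 31/20]

x' = [-17/15, -11/5]
P' = [206/45 11/5; 11/5 31/20]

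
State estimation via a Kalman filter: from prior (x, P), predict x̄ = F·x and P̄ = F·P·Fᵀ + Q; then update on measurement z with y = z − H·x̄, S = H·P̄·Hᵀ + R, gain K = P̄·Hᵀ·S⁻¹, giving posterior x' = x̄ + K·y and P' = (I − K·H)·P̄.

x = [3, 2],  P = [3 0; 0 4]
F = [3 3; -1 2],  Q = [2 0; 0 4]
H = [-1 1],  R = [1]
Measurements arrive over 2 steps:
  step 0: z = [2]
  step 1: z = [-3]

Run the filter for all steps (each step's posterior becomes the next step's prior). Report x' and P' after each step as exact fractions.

step 0: x̄ = F·x = [15, 1]
step 0: P̄ = F·P·Fᵀ + Q = [65 15; 15 23]
step 0: y = z − H·x̄ = [16]
step 0: S = H·P̄·Hᵀ + R = [59]
step 0: K = P̄·Hᵀ·S⁻¹ = [-50/59; 8/59]
step 0: x' = x̄ + K·y = [85/59, 187/59]
step 0: P' = (I − K·H)·P̄ = [1335/59 1285/59; 1285/59 1293/59]
step 1: x̄ = F·x = [816/59, 289/59]
step 1: P̄ = F·P·Fᵀ + Q = [46900/59 7608/59; 7608/59 1603/59]
step 1: y = z − H·x̄ = [350/59]
step 1: S = H·P̄·Hᵀ + R = [33346/59]
step 1: K = P̄·Hᵀ·S⁻¹ = [-19646/16673; -6005/33346]
step 1: x' = x̄ + K·y = [114052/16673, 63858/16673]
step 1: P' = (I − K·H)·P̄ = [170052/16673 150406/16673; 150406/16673 294807/33346]

step 0: x' = [85/59, 187/59], P' = [1335/59 1285/59; 1285/59 1293/59]
step 1: x' = [114052/16673, 63858/16673], P' = [170052/16673 150406/16673; 150406/16673 294807/33346]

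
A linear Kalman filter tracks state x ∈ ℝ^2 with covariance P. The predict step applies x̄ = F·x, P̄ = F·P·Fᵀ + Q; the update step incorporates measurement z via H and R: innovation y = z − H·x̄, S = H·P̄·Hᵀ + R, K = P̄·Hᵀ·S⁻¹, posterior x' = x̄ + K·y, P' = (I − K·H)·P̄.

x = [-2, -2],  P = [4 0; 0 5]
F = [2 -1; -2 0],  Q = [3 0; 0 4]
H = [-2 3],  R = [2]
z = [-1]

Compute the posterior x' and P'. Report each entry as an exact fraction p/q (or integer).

x' = [346/235, 158/235]
P' = [1032/235 656/235; 656/235 468/235]

x̄ = F·x = [-2, 4]
P̄ = F·P·Fᵀ + Q = [24 -16; -16 20]
y = z − H·x̄ = [-17]
S = H·P̄·Hᵀ + R = [470]
K = P̄·Hᵀ·S⁻¹ = [-48/235; 46/235]
x' = x̄ + K·y = [346/235, 158/235]
P' = (I − K·H)·P̄ = [1032/235 656/235; 656/235 468/235]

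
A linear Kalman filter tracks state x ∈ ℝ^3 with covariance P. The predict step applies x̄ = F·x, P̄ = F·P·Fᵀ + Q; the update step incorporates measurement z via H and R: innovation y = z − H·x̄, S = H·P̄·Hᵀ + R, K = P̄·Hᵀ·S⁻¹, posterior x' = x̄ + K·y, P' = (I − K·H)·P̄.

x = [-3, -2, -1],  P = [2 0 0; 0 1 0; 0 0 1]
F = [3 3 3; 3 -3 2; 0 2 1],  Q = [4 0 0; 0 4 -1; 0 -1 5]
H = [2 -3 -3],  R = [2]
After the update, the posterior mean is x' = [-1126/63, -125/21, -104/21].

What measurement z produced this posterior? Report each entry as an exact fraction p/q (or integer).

x̄ = F·x = [-18, -5, -5]
P̄ = F·P·Fᵀ + Q = [40 15 9; 15 35 -5; 9 -5 10]
S = H·P̄·Hᵀ + R = [189]
K = P̄·Hᵀ·S⁻¹ = [8/189; -20/63; 1/63]
x' − x̄ = [8/63, -20/21, 1/21] = K·y
y = (KᵀK)⁻¹·Kᵀ·(x' − x̄) = [3]
z = y + H·x̄ = [3] + [-6] = [-3]

z = [-3]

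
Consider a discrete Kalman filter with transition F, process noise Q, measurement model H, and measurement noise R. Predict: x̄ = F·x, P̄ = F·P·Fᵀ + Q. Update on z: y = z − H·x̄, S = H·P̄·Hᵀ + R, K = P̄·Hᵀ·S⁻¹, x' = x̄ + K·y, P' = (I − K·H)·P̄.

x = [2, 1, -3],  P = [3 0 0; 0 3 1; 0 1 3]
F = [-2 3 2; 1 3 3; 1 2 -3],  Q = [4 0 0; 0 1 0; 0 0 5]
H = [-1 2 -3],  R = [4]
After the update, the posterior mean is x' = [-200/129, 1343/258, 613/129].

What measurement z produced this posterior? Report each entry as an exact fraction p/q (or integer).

z = [-2]

x̄ = F·x = [-7, -4, 13]
P̄ = F·P·Fᵀ + Q = [67 54 -11; 54 76 -9; -11 -9 35]
S = H·P̄·Hᵀ + R = [516]
K = P̄·Hᵀ·S⁻¹ = [37/258; 125/516; -28/129]
x' − x̄ = [703/129, 2375/258, -1064/129] = K·y
y = (KᵀK)⁻¹·Kᵀ·(x' − x̄) = [38]
z = y + H·x̄ = [38] + [-40] = [-2]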